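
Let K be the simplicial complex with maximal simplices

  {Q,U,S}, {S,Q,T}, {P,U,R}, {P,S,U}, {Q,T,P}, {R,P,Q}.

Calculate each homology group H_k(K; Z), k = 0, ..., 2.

H_0 ≅ Z,  H_1 ≅ Z,  H_2 = 0.

Fix the vertex order P < Q < R < S < T < U and write every simplex with vertices in increasing order. Then dim K = 2 and the simplices of K are:

  0-simplices (6): P, Q, R, S, T, U
  1-simplices (12): PQ, PR, PS, PT, PU, QR, QS, QT, QU, RU, ST, SU
  2-simplices (6): PQR, PQT, PRU, PSU, QST, QSU

giving chain groups C_0 ≅ Z^6, C_1 ≅ Z^12, C_2 ≅ Z^6.

∂_1: C_1 → C_0 maps an edge to its endpoints' difference, ∂[p,q] = q − p.
The resulting 6×12 matrix has rank 5, and its Smith normal form has invariant factors (1,1,1,1,1).

Boundary ∂_2: C_2 → C_1 acts by ∂[p,q,r] = [q,r] − [p,r] + [p,q]. For instance
  ∂PQR = QR − PR + PQ,
  ∂PSU = SU − PU + PS.
This gives a 12×6 integer matrix of rank 6; reducing to Smith normal form yields diagonal entries (1,1,1,1,1,1).

Computing H_k = (kernel of ∂_k) / (image of ∂_{k+1}):

  H_0: rank C_0 − rank ∂_1 = 6 − 5 = 1, and the invariant factors of ∂_1 are all 1, so H_0 ≅ Z.
  H_1: rank ker ∂_1 − rank ∂_2 = (12 − 5) − 6 = 1, and the invariant factors of ∂_2 are all 1, so H_1 ≅ Z.
  H_2: rank ker ∂_2 − rank ∂_3 = (6 − 6) − 0 = 0, and there is no ∂_3, so H_2 ≅ 0.

As a check, the Euler characteristic is 6 − 12 + 6 = 0, which agrees with 1 − 1 + 0 = 0.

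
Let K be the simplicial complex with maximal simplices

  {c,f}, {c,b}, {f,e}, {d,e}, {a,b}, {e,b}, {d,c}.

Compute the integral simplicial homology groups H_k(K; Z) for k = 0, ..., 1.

H_0 = Z,  H_1 = Z^2.

We work with the vertex ordering a < b < c < d < e < f. The simplices of K, each written with vertices in increasing order, are:

  0-simplices (6): a, b, c, d, e, f
  1-simplices (7): ab, bc, be, cd, cf, de, ef

giving chain groups C_0 ≅ Z^6, C_1 ≅ Z^7.

∂_1: C_1 → C_0 is given by ∂[p,q] = [q] − [p]. For instance
  ∂be = e − b.
The resulting 6×7 matrix has rank 5, and its Smith normal form has invariant factors (1,1,1,1,1).

Reading off H_k = ker ∂_k / im ∂_{k+1}:

  H_0: rank C_0 − rank ∂_1 = 6 − 5 = 1, and the invariant factors of ∂_1 are all 1, so H_0 ≅ Z.
  H_1: rank ker ∂_1 − rank ∂_2 = (7 − 5) − 0 = 2, and there is no ∂_2, so H_1 ≅ Z^2.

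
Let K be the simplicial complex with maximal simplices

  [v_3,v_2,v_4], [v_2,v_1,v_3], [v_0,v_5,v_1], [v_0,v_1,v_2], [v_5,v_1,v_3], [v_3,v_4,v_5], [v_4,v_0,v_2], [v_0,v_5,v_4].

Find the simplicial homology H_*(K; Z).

H_0 = Z,  H_1 = 0,  H_2 = Z.

Order the vertices as v_0 < v_1 < v_2 < v_3 < v_4 < v_5. Listing each simplex with vertices in this order, K has dimension 2 with simplices:

  0-simplices (6): [v_0], [v_1], [v_2], [v_3], [v_4], [v_5]
  1-simplices (12): [v_0,v_1], [v_0,v_2], [v_0,v_4], [v_0,v_5], [v_1,v_2], [v_1,v_3], [v_1,v_5], [v_2,v_3], [v_2,v_4], [v_3,v_4], [v_3,v_5], [v_4,v_5]
  2-simplices (8): [v_0,v_1,v_2], [v_0,v_1,v_5], [v_0,v_2,v_4], [v_0,v_4,v_5], [v_1,v_2,v_3], [v_1,v_3,v_5], [v_2,v_3,v_4], [v_3,v_4,v_5]

Hence C_0 ≅ Z^6, C_1 ≅ Z^12, C_2 ≅ Z^8.

The boundary map ∂_1: C_1 → C_0 sends each edge [p,q] (with p < q) to q − p. For instance
  ∂[v_3,v_4] = [v_4] − [v_3].
The 6×12 boundary matrix has rank 5 and Smith normal form diag(1,1,1,1,1).

Boundary ∂_2: C_2 → C_1 maps a triangle to the signed sum of its edges. For instance
  ∂[v_1,v_3,v_5] = [v_3,v_5] − [v_1,v_5] + [v_1,v_3],
  ∂[v_0,v_1,v_5] = [v_1,v_5] − [v_0,v_5] + [v_0,v_1].
The resulting 12×8 matrix has rank 7, and its Smith normal form has invariant factors (1,1,1,1,1,1,1).

Computing H_k = (kernel of ∂_k) / (image of ∂_{k+1}):

  H_0: rank C_0 − rank ∂_1 = 6 − 5 = 1, and the invariant factors of ∂_1 are all 1, so H_0 = Z.
  H_1: rank ker ∂_1 − rank ∂_2 = (12 − 5) − 7 = 0, and the invariant factors of ∂_2 are all 1, so H_1 = 0.
  H_2: rank ker ∂_2 − rank ∂_3 = (8 − 7) − 0 = 1, and there is no ∂_3, so H_2 = Z.

As a check, the Euler characteristic is 6 − 12 + 8 = 2, which agrees with 1 − 0 + 1 = 2.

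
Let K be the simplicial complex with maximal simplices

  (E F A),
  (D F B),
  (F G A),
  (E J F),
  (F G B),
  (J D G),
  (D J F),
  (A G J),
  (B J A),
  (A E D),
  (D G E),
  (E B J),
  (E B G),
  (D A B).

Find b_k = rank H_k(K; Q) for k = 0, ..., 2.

b_0 = 1, b_1 = 2, b_2 = 1.

Fix the vertex order A < B < D < E < F < G < J and write every simplex with vertices in increasing order. Then dim K = 2 and the simplices of K are:

  0-simplices (7): A, B, D, E, F, G, J
  1-simplices (21): AB, AD, AE, AF, AG, AJ, BD, BE, BF, BG, BJ, DE, DF, DG, DJ, EF, EG, EJ, FG, FJ, GJ
  2-simplices (14): ABD, ABJ, ADE, AEF, AFG, AGJ, BDF, BEG, BEJ, BFG, DEG, DFJ, DGJ, EFJ

giving chain groups C_0 ≅ Z^7, C_1 ≅ Z^21, C_2 ≅ Z^14.

The boundary map ∂_1: C_1 → C_0 is given by ∂[p,q] = [q] − [p]. For instance
  ∂AF = F − A.
The 7×21 boundary matrix has rank 6 and Smith normal form diag(1,1,1,1,1,1).

The boundary map ∂_2: C_2 → C_1 acts by ∂[p,q,r] = [q,r] − [p,r] + [p,q]. For instance
  ∂ABJ = BJ − AJ + AB,
  ∂DEG = EG − DG + DE.
The 21×14 boundary matrix has rank 13 and Smith normal form diag(1,1,1,1,1,1,1,1,1,1,1,1,1).

Computing H_k = (kernel of ∂_k) / (image of ∂_{k+1}):

  H_0: rank C_0 − rank ∂_1 = 7 − 6 = 1, and the invariant factors of ∂_1 are all 1, so H_0 = Z.
  H_1: rank ker ∂_1 − rank ∂_2 = (21 − 6) − 13 = 2, and the invariant factors of ∂_2 are all 1, so H_1 = Z^2.
  H_2: rank ker ∂_2 − rank ∂_3 = (14 − 13) − 0 = 1, and there is no ∂_3, so H_2 = Z.

As a check, the Euler characteristic is 7 − 21 + 14 = 0, which agrees with 1 − 2 + 1 = 0.
(K is a triangulation of the torus T^2.)

Hence the Betti numbers are b_0 = 1, b_1 = 2, b_2 = 1.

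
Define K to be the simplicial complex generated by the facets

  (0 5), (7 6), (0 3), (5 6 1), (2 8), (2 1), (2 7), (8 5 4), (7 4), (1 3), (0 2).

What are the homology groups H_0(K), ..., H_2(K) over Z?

Take the total order 0 < 1 < 2 < 3 < 4 < 5 < 6 < 7 < 8 on the vertex set. Then K (dimension 2) consists of the simplices:

  0-simplices (9): [0], [1], [2], [3], [4], [5], [6], [7], [8]
  1-simplices (15): [0,2], [0,3], [0,5], [1,2], [1,3], [1,5], [1,6], [2,7], [2,8], [4,5], [4,7], [4,8], [5,6], [5,8], [6,7]
  2-simplices (2): [1,5,6], [4,5,8]

so the chain groups are C_0 ≅ Z^9, C_1 ≅ Z^15, C_2 ≅ Z^2.

Boundary ∂_1: C_1 → C_0 sends each edge [p,q] (with p < q) to q − p.
The resulting 9×15 matrix has rank 8, and its Smith normal form has invariant factors (1,1,1,1,1,1,1,1).

The boundary map ∂_2: C_2 → C_1 sends each 2-simplex [p,q,r] to [q,r] − [p,r] + [p,q]. For instance
  ∂[4,5,8] = [5,8] − [4,8] + [4,5],
  ∂[1,5,6] = [5,6] − [1,6] + [1,5].
As a 15×2 matrix over Z this has rank 2, with invariant factors (1,1).

Reading off H_k = ker ∂_k / im ∂_{k+1}:

  H_0: rank C_0 − rank ∂_1 = 9 − 8 = 1, and the invariant factors of ∂_1 are all 1, so H_0 = Z.
  H_1: rank ker ∂_1 − rank ∂_2 = (15 − 8) − 2 = 5, and the invariant factors of ∂_2 are all 1, so H_1 = Z^5.
  H_2: rank ker ∂_2 − rank ∂_3 = (2 − 2) − 0 = 0, and there is no ∂_3, so H_2 = 0.

H_0 ≅ Z,  H_1 ≅ Z^5,  H_2 = 0.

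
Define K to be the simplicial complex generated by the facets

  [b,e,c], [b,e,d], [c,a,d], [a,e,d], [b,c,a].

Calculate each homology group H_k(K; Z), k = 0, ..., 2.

H_0 ≅ Z,  H_1 ≅ Z,  H_2 = 0.

Take the total order a < b < c < d < e on the vertex set. Then K (dimension 2) consists of the simplices:

  0-simplices (5): a, b, c, d, e
  1-simplices (10): ab, ac, ad, ae, bc, bd, be, cd, ce, de
  2-simplices (5): abc, acd, ade, bce, bde

so the chain groups are C_0 ≅ Z^5, C_1 ≅ Z^10, C_2 ≅ Z^5.

∂_1: C_1 → C_0 is given by ∂[p,q] = [q] − [p]. For instance
  ∂ce = e − c.
This gives a 5×10 integer matrix of rank 4; reducing to Smith normal form yields diagonal entries (1,1,1,1).

∂_2: C_2 → C_1 maps a triangle to the signed sum of its edges. For instance
  ∂bde = de − be + bd,
  ∂bce = ce − be + bc.
As a 10×5 matrix over Z this has rank 5, with invariant factors (1,1,1,1,1).

From H_k ≅ ker(∂_k) / im(∂_{k+1}) we obtain:

  H_0: rank C_0 − rank ∂_1 = 5 − 4 = 1, and the invariant factors of ∂_1 are all 1, so H_0 ≅ Z.
  H_1: rank ker ∂_1 − rank ∂_2 = (10 − 4) − 5 = 1, and the invariant factors of ∂_2 are all 1, so H_1 ≅ Z.
  H_2: rank ker ∂_2 − rank ∂_3 = (5 − 5) − 0 = 0, and there is no ∂_3, so H_2 ≅ 0.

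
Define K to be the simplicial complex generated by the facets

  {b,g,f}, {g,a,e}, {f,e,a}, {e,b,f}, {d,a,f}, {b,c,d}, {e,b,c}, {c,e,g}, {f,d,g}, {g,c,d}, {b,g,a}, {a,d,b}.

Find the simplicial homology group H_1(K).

H_1 ≅ Z/2Z.

K has 7 vertices, 18 edges, 12 triangles.
rank ∂_1 = 6, rank ∂_2 = 12 ⇒ b_1 = 18 − 6 − 12 = 0; ∂_2 has invariant factor(s) [2] giving torsion. So H_1 ≅ Z/2Z.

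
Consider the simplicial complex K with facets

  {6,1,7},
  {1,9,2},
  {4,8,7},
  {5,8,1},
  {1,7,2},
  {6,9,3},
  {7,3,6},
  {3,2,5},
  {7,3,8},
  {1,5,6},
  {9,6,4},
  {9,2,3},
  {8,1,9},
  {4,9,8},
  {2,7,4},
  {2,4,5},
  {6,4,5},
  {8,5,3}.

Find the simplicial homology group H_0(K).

K has 9 vertices, 27 edges, 18 triangles.
rank ∂_0 = 0, rank ∂_1 = 8 ⇒ b_0 = 9 − 0 − 8 = 1; all invariant factors of ∂_1 are 1 so no torsion. So H_0 ≅ Z.

H_0 = Z.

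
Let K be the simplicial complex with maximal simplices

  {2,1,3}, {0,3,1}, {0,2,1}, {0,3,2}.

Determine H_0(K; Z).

H_0 ≅ Z.

Take the total order 0 < 1 < 2 < 3 on the vertex set. Then K (dimension 2) consists of the simplices:

  0-simplices (4): [0], [1], [2], [3]
  1-simplices (6): [0,1], [0,2], [0,3], [1,2], [1,3], [2,3]
  2-simplices (4): [0,1,2], [0,1,3], [0,2,3], [1,2,3]

so the chain groups are C_0 ≅ Z^4, C_1 ≅ Z^6, C_2 ≅ Z^4.

∂_1: C_1 → C_0 maps an edge to its endpoints' difference, ∂[p,q] = q − p.
This gives a 4×6 integer matrix of rank 3; reducing to Smith normal form yields diagonal entries (1,1,1).

The boundary map ∂_2: C_2 → C_1 acts by ∂[p,q,r] = [q,r] − [p,r] + [p,q]. For instance
  ∂[0,1,2] = [1,2] − [0,2] + [0,1],
  ∂[0,2,3] = [2,3] − [0,3] + [0,2].
The 6×4 boundary matrix has rank 3 and Smith normal form diag(1,1,1).

From H_k ≅ ker(∂_k) / im(∂_{k+1}) we obtain:

  H_0: rank C_0 − rank ∂_1 = 4 − 3 = 1, and the invariant factors of ∂_1 are all 1, so H_0 ≅ Z.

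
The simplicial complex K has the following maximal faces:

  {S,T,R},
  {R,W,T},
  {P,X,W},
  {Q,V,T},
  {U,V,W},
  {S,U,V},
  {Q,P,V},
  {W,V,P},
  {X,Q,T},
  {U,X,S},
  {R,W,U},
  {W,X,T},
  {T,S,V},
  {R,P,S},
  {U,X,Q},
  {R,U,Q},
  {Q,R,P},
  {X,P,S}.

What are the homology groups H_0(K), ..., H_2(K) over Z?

Order the vertices as P < Q < R < S < T < U < V < W < X. Listing each simplex with vertices in this order, K has dimension 2 with simplices:

  0-simplices (9): P, Q, R, S, T, U, V, W, X
  1-simplices (27): PQ, PR, PS, PV, PW, PX, QR, QT, QU, QV, QX, RS, RT, RU, RW, ST, SU, SV, SX, TV, TW, TX, UV, UW, UX, VW, WX
  2-simplices (18): PQR, PQV, PRS, PSX, PVW, PWX, QRU, QTV, QTX, QUX, RST, RTW, RUW, STV, SUV, SUX, TWX, UVW

so the chain groups are C_0 ≅ Z^9, C_1 ≅ Z^27, C_2 ≅ Z^18.

Boundary ∂_1: C_1 → C_0 sends each edge [p,q] (with p < q) to q − p. For instance
  ∂VW = W − V.
This gives a 9×27 integer matrix of rank 8; reducing to Smith normal form yields diagonal entries (1,1,1,1,1,1,1,1).

∂_2: C_2 → C_1 maps a triangle to the signed sum of its edges. For instance
  ∂QTX = TX − QX + QT,
  ∂PSX = SX − PX + PS.
This gives a 27×18 integer matrix of rank 17; reducing to Smith normal form yields diagonal entries (1,1,1,1,1,1,1,1,1,1,1,1,1,1,1,1,1).

Reading off H_k = ker ∂_k / im ∂_{k+1}:

  H_0: rank C_0 − rank ∂_1 = 9 − 8 = 1, and the invariant factors of ∂_1 are all 1, so H_0 ≅ Z.
  H_1: rank ker ∂_1 − rank ∂_2 = (27 − 8) − 17 = 2, and the invariant factors of ∂_2 are all 1, so H_1 ≅ Z^2.
  H_2: rank ker ∂_2 − rank ∂_3 = (18 − 17) − 0 = 1, and there is no ∂_3, so H_2 ≅ Z.

H_0 = Z,  H_1 = Z^2,  H_2 = Z.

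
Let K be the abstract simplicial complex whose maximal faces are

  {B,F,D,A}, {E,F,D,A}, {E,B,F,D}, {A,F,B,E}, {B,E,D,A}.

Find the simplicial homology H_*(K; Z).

H_0 = Z,  H_1 = 0,  H_2 = 0,  H_3 = Z.

We work with the vertex ordering A < B < D < E < F. The simplices of K, each written with vertices in increasing order, are:

  0-simplices (5): A, B, D, E, F
  1-simplices (10): AB, AD, AE, AF, BD, BE, BF, DE, DF, EF
  2-simplices (10): ABD, ABE, ABF, ADE, ADF, AEF, BDE, BDF, BEF, DEF
  3-simplices (5): ABDE, ABDF, ABEF, ADEF, BDEF

giving chain groups C_0 ≅ Z^5, C_1 ≅ Z^10, C_2 ≅ Z^10, C_3 ≅ Z^5.

∂_1: C_1 → C_0 is given by ∂[p,q] = [q] − [p].
As a 5×10 matrix over Z this has rank 4, with invariant factors (1,1,1,1).

∂_2: C_2 → C_1 maps a triangle to the signed sum of its edges. For instance
  ∂ABD = BD − AD + AB,
  ∂AEF = EF − AF + AE.
This gives a 10×10 integer matrix of rank 6; reducing to Smith normal form yields diagonal entries (1,1,1,1,1,1).

The boundary map ∂_3: C_3 → C_2 sends each 3-simplex σ to the alternating sum Σ_i (−1)^i (σ with its i-th vertex removed). For instance
  ∂ABEF = BEF − AEF + ABF − ABE,
  ∂ABDF = BDF − ADF + ABF − ABD.
The resulting 10×5 matrix has rank 4, and its Smith normal form has invariant factors (1,1,1,1).

From H_k ≅ ker(∂_k) / im(∂_{k+1}) we obtain:

  H_0: rank C_0 − rank ∂_1 = 5 − 4 = 1, and the invariant factors of ∂_1 are all 1, so H_0 = Z.
  H_1: rank ker ∂_1 − rank ∂_2 = (10 − 4) − 6 = 0, and the invariant factors of ∂_2 are all 1, so H_1 = 0.
  H_2: rank ker ∂_2 − rank ∂_3 = (10 − 6) − 4 = 0, and the invariant factors of ∂_3 are all 1, so H_2 = 0.
  H_3: rank ker ∂_3 − rank ∂_4 = (5 − 4) − 0 = 1, and there is no ∂_4, so H_3 = Z.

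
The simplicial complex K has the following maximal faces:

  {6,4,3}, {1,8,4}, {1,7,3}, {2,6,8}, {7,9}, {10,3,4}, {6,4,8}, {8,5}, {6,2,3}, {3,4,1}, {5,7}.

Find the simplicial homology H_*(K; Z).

Order the vertices as 1 < 2 < 3 < 4 < 5 < 6 < 7 < 8 < 9 < 10. Listing each simplex with vertices in this order, K has dimension 2 with simplices:

  0-simplices (10): [1], [2], [3], [4], [5], [6], [7], [8], [9], [10]
  1-simplices (18): [1,3], [1,4], [1,7], [1,8], [2,3], [2,6], [2,8], [3,4], [3,6], [3,7], [3,10], [4,6], [4,8], [4,10], [5,7], [5,8], [6,8], [7,9]
  2-simplices (8): [1,3,4], [1,3,7], [1,4,8], [2,3,6], [2,6,8], [3,4,6], [3,4,10], [4,6,8]

so the chain groups are C_0 ≅ Z^10, C_1 ≅ Z^18, C_2 ≅ Z^8.

The boundary map ∂_1: C_1 → C_0 is given by ∂[p,q] = [q] − [p]. For instance
  ∂[1,4] = [4] − [1].
The resulting 10×18 matrix has rank 9, and its Smith normal form has invariant factors (1,1,1,1,1,1,1,1,1).

The boundary map ∂_2: C_2 → C_1 sends each 2-simplex [p,q,r] to [q,r] − [p,r] + [p,q]. For instance
  ∂[3,4,6] = [4,6] − [3,6] + [3,4],
  ∂[2,3,6] = [3,6] − [2,6] + [2,3].
The resulting 18×8 matrix has rank 8, and its Smith normal form has invariant factors (1,1,1,1,1,1,1,1).

Now H_k = ker ∂_k / im ∂_{k+1}, so:

  H_0: rank C_0 − rank ∂_1 = 10 − 9 = 1, and the invariant factors of ∂_1 are all 1, so H_0 = Z.
  H_1: rank ker ∂_1 − rank ∂_2 = (18 − 9) − 8 = 1, and the invariant factors of ∂_2 are all 1, so H_1 = Z.
  H_2: rank ker ∂_2 − rank ∂_3 = (8 − 8) − 0 = 0, and there is no ∂_3, so H_2 = 0.

As a check, the Euler characteristic is 10 − 18 + 8 = 0, which agrees with 1 − 1 + 0 = 0.

H_0 ≅ Z,  H_1 ≅ Z,  H_2 = 0.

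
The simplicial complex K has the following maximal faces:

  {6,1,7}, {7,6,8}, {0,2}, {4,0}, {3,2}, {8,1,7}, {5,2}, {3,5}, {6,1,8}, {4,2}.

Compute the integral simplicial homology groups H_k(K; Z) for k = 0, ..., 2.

H_0 = Z^2,  H_1 = Z^2,  H_2 = Z.

Order the vertices as 0 < 1 < 2 < 3 < 4 < 5 < 6 < 7 < 8. Listing each simplex with vertices in this order, K has dimension 2 with simplices:

  0-simplices (9): [0], [1], [2], [3], [4], [5], [6], [7], [8]
  1-simplices (12): [0,2], [0,4], [1,6], [1,7], [1,8], [2,3], [2,4], [2,5], [3,5], [6,7], [6,8], [7,8]
  2-simplices (4): [1,6,7], [1,6,8], [1,7,8], [6,7,8]

so the chain groups are C_0 ≅ Z^9, C_1 ≅ Z^12, C_2 ≅ Z^4.

Boundary ∂_1: C_1 → C_0 sends each edge [p,q] (with p < q) to q − p.
As a 9×12 matrix over Z this has rank 7, with invariant factors (1,1,1,1,1,1,1).

The boundary map ∂_2: C_2 → C_1 sends each 2-simplex [p,q,r] to [q,r] − [p,r] + [p,q]. For instance
  ∂[1,7,8] = [7,8] − [1,8] + [1,7],
  ∂[1,6,8] = [6,8] − [1,8] + [1,6].
As a 12×4 matrix over Z this has rank 3, with invariant factors (1,1,1).

Reading off H_k = ker ∂_k / im ∂_{k+1}:

  H_0: rank C_0 − rank ∂_1 = 9 − 7 = 2, and the invariant factors of ∂_1 are all 1, so H_0 ≅ Z^2.
  H_1: rank ker ∂_1 − rank ∂_2 = (12 − 7) − 3 = 2, and the invariant factors of ∂_2 are all 1, so H_1 ≅ Z^2.
  H_2: rank ker ∂_2 − rank ∂_3 = (4 − 3) − 0 = 1, and there is no ∂_3, so H_2 ≅ Z.

(K is a triangulation of the disjoint union of the 2-sphere S^2 and a wedge of 2 circles.)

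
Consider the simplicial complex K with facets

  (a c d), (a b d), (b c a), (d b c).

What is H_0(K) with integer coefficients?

Fix the vertex order a < b < c < d and write every simplex with vertices in increasing order. Then dim K = 2 and the simplices of K are:

  0-simplices (4): a, b, c, d
  1-simplices (6): ab, ac, ad, bc, bd, cd
  2-simplices (4): abc, abd, acd, bcd

giving chain groups C_0 ≅ Z^4, C_1 ≅ Z^6, C_2 ≅ Z^4.

Boundary ∂_1: C_1 → C_0 sends each edge [p,q] (with p < q) to q − p. For instance
  ∂ac = c − a.
The resulting 4×6 matrix has rank 3, and its Smith normal form has invariant factors (1,1,1).

The boundary map ∂_2: C_2 → C_1 maps a triangle to the signed sum of its edges. For instance
  ∂abc = bc − ac + ab,
  ∂acd = cd − ad + ac.
The resulting 6×4 matrix has rank 3, and its Smith normal form has invariant factors (1,1,1).

Reading off H_k = ker ∂_k / im ∂_{k+1}:

  H_0: rank C_0 − rank ∂_1 = 4 − 3 = 1, and the invariant factors of ∂_1 are all 1, so H_0 ≅ Z.

H_0 = Z.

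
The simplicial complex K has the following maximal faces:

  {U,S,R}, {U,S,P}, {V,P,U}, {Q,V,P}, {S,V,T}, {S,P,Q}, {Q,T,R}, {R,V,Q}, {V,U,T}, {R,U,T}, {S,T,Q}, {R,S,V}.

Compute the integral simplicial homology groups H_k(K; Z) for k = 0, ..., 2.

Order the vertices as P < Q < R < S < T < U < V. Listing each simplex with vertices in this order, K has dimension 2 with simplices:

  0-simplices (7): P, Q, R, S, T, U, V
  1-simplices (18): PQ, PS, PU, PV, QR, QS, QT, QV, RS, RT, RU, RV, ST, SU, SV, TU, TV, UV
  2-simplices (12): PQS, PQV, PSU, PUV, QRT, QRV, QST, RSU, RSV, RTU, STV, TUV

so the chain groups are C_0 ≅ Z^7, C_1 ≅ Z^18, C_2 ≅ Z^12.

Boundary ∂_1: C_1 → C_0 is given by ∂[p,q] = [q] − [p].
This gives a 7×18 integer matrix of rank 6; reducing to Smith normal form yields diagonal entries (1,1,1,1,1,1).

The boundary map ∂_2: C_2 → C_1 acts by ∂[p,q,r] = [q,r] − [p,r] + [p,q]. For instance
  ∂PUV = UV − PV + PU,
  ∂QRV = RV − QV + QR.
As a 18×12 matrix over Z this has rank 12, with invariant factors (1,1,1,1,1,1,1,1,1,1,1,2).

Computing H_k = (kernel of ∂_k) / (image of ∂_{k+1}):

  H_0: rank C_0 − rank ∂_1 = 7 − 6 = 1, and the invariant factors of ∂_1 are all 1, so H_0 ≅ Z.
  H_1: rank ker ∂_1 − rank ∂_2 = (18 − 6) − 12 = 0, and ∂_2 has invariant factor 2 > 1, so H_1 ≅ Z_2.
  H_2: rank ker ∂_2 − rank ∂_3 = (12 − 12) − 0 = 0, and there is no ∂_3, so H_2 ≅ 0.

H_0 ≅ Z,  H_1 ≅ Z_2,  H_2 = 0.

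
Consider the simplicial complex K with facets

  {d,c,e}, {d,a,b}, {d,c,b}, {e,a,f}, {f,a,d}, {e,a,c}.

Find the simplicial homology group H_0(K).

Take the total order a < b < c < d < e < f on the vertex set. Then K (dimension 2) consists of the simplices:

  0-simplices (6): a, b, c, d, e, f
  1-simplices (12): ab, ac, ad, ae, af, bc, bd, cd, ce, de, df, ef
  2-simplices (6): abd, ace, adf, aef, bcd, cde

giving chain groups C_0 ≅ Z^6, C_1 ≅ Z^12, C_2 ≅ Z^6.

∂_1: C_1 → C_0 is given by ∂[p,q] = [q] − [p]. For instance
  ∂ae = e − a.
The 6×12 boundary matrix has rank 5 and Smith normal form diag(1,1,1,1,1).

The boundary map ∂_2: C_2 → C_1 acts by ∂[p,q,r] = [q,r] − [p,r] + [p,q]. For instance
  ∂abd = bd − ad + ab,
  ∂bcd = cd − bd + bc.
The 12×6 boundary matrix has rank 6 and Smith normal form diag(1,1,1,1,1,1).

Reading off H_k = ker ∂_k / im ∂_{k+1}:

  H_0: rank C_0 − rank ∂_1 = 6 − 5 = 1, and the invariant factors of ∂_1 are all 1, so H_0 = Z.

H_0 = Z.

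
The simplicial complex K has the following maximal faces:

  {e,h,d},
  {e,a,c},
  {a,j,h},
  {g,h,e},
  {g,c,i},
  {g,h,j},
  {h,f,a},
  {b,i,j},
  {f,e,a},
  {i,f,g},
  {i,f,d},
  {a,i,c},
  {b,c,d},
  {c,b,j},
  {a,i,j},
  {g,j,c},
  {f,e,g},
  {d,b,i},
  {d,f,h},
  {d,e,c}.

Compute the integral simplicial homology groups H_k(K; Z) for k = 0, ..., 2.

Order the vertices as a < b < c < d < e < f < g < h < i < j. Listing each simplex with vertices in this order, K has dimension 2 with simplices:

  0-simplices (10): a, b, c, d, e, f, g, h, i, j
  1-simplices (30): ac, ae, af, ah, ai, aj, bc, bd, bi, bj, cd, ce, cg, ci, cj, de, df, dh, di, ef, eg, eh, fg, fh, fi, gh, gi, gj, hj, ij
  2-simplices (20): ace, aci, aef, afh, ahj, aij, bcd, bcj, bdi, bij, cde, cgi, cgj, deh, dfh, dfi, efg, egh, fgi, ghj

Hence C_0 ≅ Z^10, C_1 ≅ Z^30, C_2 ≅ Z^20.

∂_1: C_1 → C_0 is given by ∂[p,q] = [q] − [p]. For instance
  ∂cj = j − c.
This gives a 10×30 integer matrix of rank 9; reducing to Smith normal form yields diagonal entries (1,1,1,1,1,1,1,1,1).

Boundary ∂_2: C_2 → C_1 maps a triangle to the signed sum of its edges. For instance
  ∂cgi = gi − ci + cg,
  ∂bcd = cd − bd + bc.
As a 30×20 matrix over Z this has rank 20, with invariant factors (1,1,1,1,1,1,1,1,1,1,1,1,1,1,1,1,1,1,1,2).

From H_k ≅ ker(∂_k) / im(∂_{k+1}) we obtain:

  H_0: rank C_0 − rank ∂_1 = 10 − 9 = 1, and the invariant factors of ∂_1 are all 1, so H_0 = Z.
  H_1: rank ker ∂_1 − rank ∂_2 = (30 − 9) − 20 = 1, and ∂_2 has invariant factor 2 > 1, so H_1 = Z ⊕ Z_2.
  H_2: rank ker ∂_2 − rank ∂_3 = (20 − 20) − 0 = 0, and there is no ∂_3, so H_2 = 0.

H_0 = Z,  H_1 = Z ⊕ Z_2,  H_2 = 0.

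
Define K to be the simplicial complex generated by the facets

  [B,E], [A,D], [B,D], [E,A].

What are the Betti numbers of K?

b_0 = 1, b_1 = 1.

Fix the vertex order A < B < D < E and write every simplex with vertices in increasing order. Then dim K = 1 and the simplices of K are:

  0-simplices (4): A, B, D, E
  1-simplices (4): AD, AE, BD, BE

so the chain groups are C_0 ≅ Z^4, C_1 ≅ Z^4.

∂_1: C_1 → C_0 sends each edge [p,q] (with p < q) to q − p.
The resulting 4×4 matrix has rank 3, and its Smith normal form has invariant factors (1,1,1).

Computing H_k = (kernel of ∂_k) / (image of ∂_{k+1}):

  H_0: rank C_0 − rank ∂_1 = 4 − 3 = 1, and the invariant factors of ∂_1 are all 1, so H_0 ≅ Z.
  H_1: rank ker ∂_1 − rank ∂_2 = (4 − 3) − 0 = 1, and there is no ∂_2, so H_1 ≅ Z.

As a check, the Euler characteristic is 4 − 4 = 0, which agrees with 1 − 1 = 0.

Hence the Betti numbers are b_0 = 1, b_1 = 1.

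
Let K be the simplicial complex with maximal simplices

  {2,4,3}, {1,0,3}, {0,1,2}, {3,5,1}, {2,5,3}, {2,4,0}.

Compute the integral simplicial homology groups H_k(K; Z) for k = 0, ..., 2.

H_0 ≅ Z,  H_1 ≅ Z,  H_2 = 0.

We work with the vertex ordering 0 < 1 < 2 < 3 < 4 < 5. The simplices of K, each written with vertices in increasing order, are:

  0-simplices (6): [0], [1], [2], [3], [4], [5]
  1-simplices (12): [0,1], [0,2], [0,3], [0,4], [1,2], [1,3], [1,5], [2,3], [2,4], [2,5], [3,4], [3,5]
  2-simplices (6): [0,1,2], [0,1,3], [0,2,4], [1,3,5], [2,3,4], [2,3,5]

so the chain groups are C_0 ≅ Z^6, C_1 ≅ Z^12, C_2 ≅ Z^6.

Boundary ∂_1: C_1 → C_0 sends each edge [p,q] (with p < q) to q − p.
As a 6×12 matrix over Z this has rank 5, with invariant factors (1,1,1,1,1).

The boundary map ∂_2: C_2 → C_1 sends each 2-simplex [p,q,r] to [q,r] − [p,r] + [p,q]. For instance
  ∂[1,3,5] = [3,5] − [1,5] + [1,3],
  ∂[2,3,5] = [3,5] − [2,5] + [2,3].
The 12×6 boundary matrix has rank 6 and Smith normal form diag(1,1,1,1,1,1).

Computing H_k = (kernel of ∂_k) / (image of ∂_{k+1}):

  H_0: rank C_0 − rank ∂_1 = 6 − 5 = 1, and the invariant factors of ∂_1 are all 1, so H_0 ≅ Z.
  H_1: rank ker ∂_1 − rank ∂_2 = (12 − 5) − 6 = 1, and the invariant factors of ∂_2 are all 1, so H_1 ≅ Z.
  H_2: rank ker ∂_2 − rank ∂_3 = (6 − 6) − 0 = 0, and there is no ∂_3, so H_2 ≅ 0.

(K is a triangulation of the cylinder S^1 x I.)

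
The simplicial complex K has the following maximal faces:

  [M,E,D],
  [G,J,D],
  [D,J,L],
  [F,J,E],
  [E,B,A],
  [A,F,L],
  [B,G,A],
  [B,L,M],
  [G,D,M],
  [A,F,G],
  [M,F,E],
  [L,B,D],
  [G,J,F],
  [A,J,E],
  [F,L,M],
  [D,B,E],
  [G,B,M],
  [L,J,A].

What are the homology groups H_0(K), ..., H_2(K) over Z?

H_0 = Z,  H_1 = Z ⊕ Z/2Z,  H_2 = 0.

We work with the vertex ordering A < B < D < E < F < G < J < L < M. The simplices of K, each written with vertices in increasing order, are:

  0-simplices (9): A, B, D, E, F, G, J, L, M
  1-simplices (27): AB, AE, AF, AG, AJ, AL, BD, BE, BG, BL, BM, DE, DG, DJ, DL, DM, EF, EJ, EM, FG, FJ, FL, FM, GJ, GM, JL, LM
  2-simplices (18): ABE, ABG, AEJ, AFG, AFL, AJL, BDE, BDL, BGM, BLM, DEM, DGJ, DGM, DJL, EFJ, EFM, FGJ, FLM

so the chain groups are C_0 ≅ Z^9, C_1 ≅ Z^27, C_2 ≅ Z^18.

Boundary ∂_1: C_1 → C_0 sends each edge [p,q] (with p < q) to q − p. For instance
  ∂AB = B − A.
This gives a 9×27 integer matrix of rank 8; reducing to Smith normal form yields diagonal entries (1,1,1,1,1,1,1,1).

∂_2: C_2 → C_1 acts by ∂[p,q,r] = [q,r] − [p,r] + [p,q]. For instance
  ∂BGM = GM − BM + BG,
  ∂BLM = LM − BM + BL.
The 27×18 boundary matrix has rank 18 and Smith normal form diag(1,1,1,1,1,1,1,1,1,1,1,1,1,1,1,1,1,2).

Computing H_k = (kernel of ∂_k) / (image of ∂_{k+1}):

  H_0: rank C_0 − rank ∂_1 = 9 − 8 = 1, and the invariant factors of ∂_1 are all 1, so H_0 = Z.
  H_1: rank ker ∂_1 − rank ∂_2 = (27 − 8) − 18 = 1, and ∂_2 has invariant factor 2 > 1, so H_1 = Z ⊕ Z/2Z.
  H_2: rank ker ∂_2 − rank ∂_3 = (18 − 18) − 0 = 0, and there is no ∂_3, so H_2 = 0.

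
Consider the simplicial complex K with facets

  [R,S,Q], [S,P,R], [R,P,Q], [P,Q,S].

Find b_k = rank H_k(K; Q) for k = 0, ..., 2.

We work with the vertex ordering P < Q < R < S. The simplices of K, each written with vertices in increasing order, are:

  0-simplices (4): P, Q, R, S
  1-simplices (6): PQ, PR, PS, QR, QS, RS
  2-simplices (4): PQR, PQS, PRS, QRS

giving chain groups C_0 ≅ Z^4, C_1 ≅ Z^6, C_2 ≅ Z^4.

The boundary map ∂_1: C_1 → C_0 maps an edge to its endpoints' difference, ∂[p,q] = q − p.
The resulting 4×6 matrix has rank 3, and its Smith normal form has invariant factors (1,1,1).

Boundary ∂_2: C_2 → C_1 maps a triangle to the signed sum of its edges. For instance
  ∂QRS = RS − QS + QR,
  ∂PQR = QR − PR + PQ.
This gives a 6×4 integer matrix of rank 3; reducing to Smith normal form yields diagonal entries (1,1,1).

From H_k ≅ ker(∂_k) / im(∂_{k+1}) we obtain:

  H_0: rank C_0 − rank ∂_1 = 4 − 3 = 1, and the invariant factors of ∂_1 are all 1, so H_0 = Z.
  H_1: rank ker ∂_1 − rank ∂_2 = (6 − 3) − 3 = 0, and the invariant factors of ∂_2 are all 1, so H_1 = 0.
  H_2: rank ker ∂_2 − rank ∂_3 = (4 − 3) − 0 = 1, and there is no ∂_3, so H_2 = Z.

Hence the Betti numbers are b_0 = 1, b_1 = 0, b_2 = 1.

b_0 = 1, b_1 = 0, b_2 = 1.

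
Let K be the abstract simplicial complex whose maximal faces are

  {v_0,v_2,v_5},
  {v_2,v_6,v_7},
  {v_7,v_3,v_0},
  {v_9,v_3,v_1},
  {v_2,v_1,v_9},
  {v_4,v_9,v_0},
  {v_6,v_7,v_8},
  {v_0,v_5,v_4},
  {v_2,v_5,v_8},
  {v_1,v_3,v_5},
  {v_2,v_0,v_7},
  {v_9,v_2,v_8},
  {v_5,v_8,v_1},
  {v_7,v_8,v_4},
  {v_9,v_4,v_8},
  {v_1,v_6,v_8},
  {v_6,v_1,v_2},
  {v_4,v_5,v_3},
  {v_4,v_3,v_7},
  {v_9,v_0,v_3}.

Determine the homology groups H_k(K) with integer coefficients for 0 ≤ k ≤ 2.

Take the total order v_0 < v_1 < v_2 < v_3 < v_4 < v_5 < v_6 < v_7 < v_8 < v_9 on the vertex set. Then K (dimension 2) consists of the simplices:

  0-simplices (10): [v_0], [v_1], [v_2], [v_3], [v_4], [v_5], [v_6], [v_7], [v_8], [v_9]
  1-simplices (30): (30 of them)
  2-simplices (20): (20 of them)

Hence C_0 ≅ Z^10, C_1 ≅ Z^30, C_2 ≅ Z^20.

The boundary map ∂_1: C_1 → C_0 sends each edge [p,q] (with p < q) to q − p.
As a 10×30 matrix over Z this has rank 9, with invariant factors (1,1,1,1,1,1,1,1,1).

Boundary ∂_2: C_2 → C_1 maps a triangle to the signed sum of its edges. For instance
  ∂[v_2,v_8,v_9] = [v_8,v_9] − [v_2,v_9] + [v_2,v_8],
  ∂[v_0,v_4,v_5] = [v_4,v_5] − [v_0,v_5] + [v_0,v_4].
As a 30×20 matrix over Z this has rank 20, with invariant factors (1,1,1,1,1,1,1,1,1,1,1,1,1,1,1,1,1,1,1,2).

Reading off H_k = ker ∂_k / im ∂_{k+1}:

  H_0: rank C_0 − rank ∂_1 = 10 − 9 = 1, and the invariant factors of ∂_1 are all 1, so H_0 = Z.
  H_1: rank ker ∂_1 − rank ∂_2 = (30 − 9) − 20 = 1, and ∂_2 has invariant factor 2 > 1, so H_1 = Z ⊕ Z/2.
  H_2: rank ker ∂_2 − rank ∂_3 = (20 − 20) − 0 = 0, and there is no ∂_3, so H_2 = 0.

As a check, the Euler characteristic is 10 − 30 + 20 = 0, which agrees with 1 − 1 + 0 = 0.
(K is a triangulation of the Klein bottle.)

H_0 ≅ Z,  H_1 ≅ Z ⊕ Z/2,  H_2 = 0.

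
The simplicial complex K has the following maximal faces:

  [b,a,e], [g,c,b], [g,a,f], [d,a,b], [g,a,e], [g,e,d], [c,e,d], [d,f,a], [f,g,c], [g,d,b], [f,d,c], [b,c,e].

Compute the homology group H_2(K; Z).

H_2 ≅ 0.

K has 7 vertices, 18 edges, 12 triangles.
rank ∂_2 = 12, rank ∂_3 = 0 ⇒ b_2 = 12 − 12 − 0 = 0. So H_2 = 0.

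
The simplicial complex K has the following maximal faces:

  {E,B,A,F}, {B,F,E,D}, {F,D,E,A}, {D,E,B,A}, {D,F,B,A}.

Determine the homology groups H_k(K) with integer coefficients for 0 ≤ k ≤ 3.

K has 5 vertices, 10 edges, 10 triangles, 5 3-simplices.
rank ∂_0 = 0, rank ∂_1 = 4 ⇒ b_0 = 5 − 0 − 4 = 1; all invariant factors of ∂_1 are 1 so no torsion. So H_0 ≅ Z.
rank ∂_1 = 4, rank ∂_2 = 6 ⇒ b_1 = 10 − 4 − 6 = 0; all invariant factors of ∂_2 are 1 so no torsion. So H_1 ≅ 0.
rank ∂_2 = 6, rank ∂_3 = 4 ⇒ b_2 = 10 − 6 − 4 = 0; all invariant factors of ∂_3 are 1 so no torsion. So H_2 ≅ 0.
rank ∂_3 = 4, rank ∂_4 = 0 ⇒ b_3 = 5 − 4 − 0 = 1. So H_3 ≅ Z.

H_0 = Z,  H_1 = 0,  H_2 = 0,  H_3 = Z.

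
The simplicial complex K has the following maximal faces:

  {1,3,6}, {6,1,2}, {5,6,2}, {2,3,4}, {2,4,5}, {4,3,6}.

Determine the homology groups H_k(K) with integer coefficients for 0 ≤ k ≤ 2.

K has 6 vertices, 12 edges, 6 triangles.
rank ∂_0 = 0, rank ∂_1 = 5 ⇒ b_0 = 6 − 0 − 5 = 1; all invariant factors of ∂_1 are 1 so no torsion. So H_0 = Z.
rank ∂_1 = 5, rank ∂_2 = 6 ⇒ b_1 = 12 − 5 − 6 = 1; all invariant factors of ∂_2 are 1 so no torsion. So H_1 = Z.
rank ∂_2 = 6, rank ∂_3 = 0 ⇒ b_2 = 6 − 6 − 0 = 0. So H_2 = 0.

H_0 = Z,  H_1 = Z,  H_2 = 0.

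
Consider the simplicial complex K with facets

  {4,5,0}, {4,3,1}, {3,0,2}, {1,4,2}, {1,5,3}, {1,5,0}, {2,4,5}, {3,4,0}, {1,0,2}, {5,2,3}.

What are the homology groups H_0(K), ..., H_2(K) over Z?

Take the total order 0 < 1 < 2 < 3 < 4 < 5 on the vertex set. Then K (dimension 2) consists of the simplices:

  0-simplices (6): [0], [1], [2], [3], [4], [5]
  1-simplices (15): [0,1], [0,2], [0,3], [0,4], [0,5], [1,2], [1,3], [1,4], [1,5], [2,3], [2,4], [2,5], [3,4], [3,5], [4,5]
  2-simplices (10): [0,1,2], [0,1,5], [0,2,3], [0,3,4], [0,4,5], [1,2,4], [1,3,4], [1,3,5], [2,3,5], [2,4,5]

so the chain groups are C_0 ≅ Z^6, C_1 ≅ Z^15, C_2 ≅ Z^10.

Boundary ∂_1: C_1 → C_0 maps an edge to its endpoints' difference, ∂[p,q] = q − p. For instance
  ∂[0,2] = [2] − [0].
The resulting 6×15 matrix has rank 5, and its Smith normal form has invariant factors (1,1,1,1,1).

Boundary ∂_2: C_2 → C_1 acts by ∂[p,q,r] = [q,r] − [p,r] + [p,q]. For instance
  ∂[0,2,3] = [2,3] − [0,3] + [0,2],
  ∂[2,3,5] = [3,5] − [2,5] + [2,3].
The 15×10 boundary matrix has rank 10 and Smith normal form diag(1,1,1,1,1,1,1,1,1,2).

Now H_k = ker ∂_k / im ∂_{k+1}, so:

  H_0: rank C_0 − rank ∂_1 = 6 − 5 = 1, and the invariant factors of ∂_1 are all 1, so H_0 = Z.
  H_1: rank ker ∂_1 − rank ∂_2 = (15 − 5) − 10 = 0, and ∂_2 has invariant factor 2 > 1, so H_1 = Z/2.
  H_2: rank ker ∂_2 − rank ∂_3 = (10 − 10) − 0 = 0, and there is no ∂_3, so H_2 = 0.

As a check, the Euler characteristic is 6 − 15 + 10 = 1, which agrees with 1 − 0 + 0 = 1.

H_0 ≅ Z,  H_1 ≅ Z/2,  H_2 = 0.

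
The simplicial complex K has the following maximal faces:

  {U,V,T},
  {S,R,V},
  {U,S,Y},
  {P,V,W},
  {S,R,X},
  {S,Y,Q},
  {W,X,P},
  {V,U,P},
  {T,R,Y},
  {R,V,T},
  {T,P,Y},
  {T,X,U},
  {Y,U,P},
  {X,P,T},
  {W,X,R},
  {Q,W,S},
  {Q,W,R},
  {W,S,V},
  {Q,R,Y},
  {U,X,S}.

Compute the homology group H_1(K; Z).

H_1 ≅ Z ⊕ Z/2.

Fix the vertex order P < Q < R < S < T < U < V < W < X < Y and write every simplex with vertices in increasing order. Then dim K = 2 and the simplices of K are:

  0-simplices (10): P, Q, R, S, T, U, V, W, X, Y
  1-simplices (30): PT, PU, PV, PW, PX, PY, QR, QS, QW, QY, RS, RT, RV, RW, RX, RY, SU, SV, SW, SX, SY, TU, TV, TX, TY, UV, UX, UY, VW, WX
  2-simplices (20): PTX, PTY, PUV, PUY, PVW, PWX, QRW, QRY, QSW, QSY, RSV, RSX, RTV, RTY, RWX, SUX, SUY, SVW, TUV, TUX

so the chain groups are C_0 ≅ Z^10, C_1 ≅ Z^30, C_2 ≅ Z^20.

The boundary map ∂_1: C_1 → C_0 sends each edge [p,q] (with p < q) to q − p. For instance
  ∂RY = Y − R.
This gives a 10×30 integer matrix of rank 9; reducing to Smith normal form yields diagonal entries (1,1,1,1,1,1,1,1,1).

∂_2: C_2 → C_1 maps a triangle to the signed sum of its edges. For instance
  ∂RTV = TV − RV + RT,
  ∂SUY = UY − SY + SU.
The resulting 30×20 matrix has rank 20, and its Smith normal form has invariant factors (1,1,1,1,1,1,1,1,1,1,1,1,1,1,1,1,1,1,1,2).

Reading off H_k = ker ∂_k / im ∂_{k+1}:

  H_1: rank ker ∂_1 − rank ∂_2 = (30 − 9) − 20 = 1, and ∂_2 has invariant factor 2 > 1, so H_1 = Z ⊕ Z/2.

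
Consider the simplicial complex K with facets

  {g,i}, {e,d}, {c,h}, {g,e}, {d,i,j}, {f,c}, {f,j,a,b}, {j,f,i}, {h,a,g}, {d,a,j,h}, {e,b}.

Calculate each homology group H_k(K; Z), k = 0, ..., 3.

H_0 ≅ Z,  H_1 ≅ Z^4,  H_2 = 0,  H_3 = 0.

K has 10 vertices, 22 edges, 11 triangles, 2 3-simplices.
rank ∂_0 = 0, rank ∂_1 = 9 ⇒ b_0 = 10 − 0 − 9 = 1; all invariant factors of ∂_1 are 1 so no torsion. So H_0 = Z.
rank ∂_1 = 9, rank ∂_2 = 9 ⇒ b_1 = 22 − 9 − 9 = 4; all invariant factors of ∂_2 are 1 so no torsion. So H_1 = Z^4.
rank ∂_2 = 9, rank ∂_3 = 2 ⇒ b_2 = 11 − 9 − 2 = 0; all invariant factors of ∂_3 are 1 so no torsion. So H_2 = 0.
rank ∂_3 = 2, rank ∂_4 = 0 ⇒ b_3 = 2 − 2 − 0 = 0. So H_3 = 0.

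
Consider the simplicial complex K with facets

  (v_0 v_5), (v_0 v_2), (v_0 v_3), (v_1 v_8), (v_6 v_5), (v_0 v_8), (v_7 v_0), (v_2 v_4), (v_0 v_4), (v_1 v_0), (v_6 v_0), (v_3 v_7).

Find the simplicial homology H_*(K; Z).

H_0 ≅ Z,  H_1 ≅ Z^4.

Fix the vertex order v_0 < v_1 < v_2 < v_3 < v_4 < v_5 < v_6 < v_7 < v_8 and write every simplex with vertices in increasing order. Then dim K = 1 and the simplices of K are:

  0-simplices (9): [v_0], [v_1], [v_2], [v_3], [v_4], [v_5], [v_6], [v_7], [v_8]
  1-simplices (12): [v_0,v_1], [v_0,v_2], [v_0,v_3], [v_0,v_4], [v_0,v_5], [v_0,v_6], [v_0,v_7], [v_0,v_8], [v_1,v_8], [v_2,v_4], [v_3,v_7], [v_5,v_6]

Hence C_0 ≅ Z^9, C_1 ≅ Z^12.

The boundary map ∂_1: C_1 → C_0 is given by ∂[p,q] = [q] − [p]. For instance
  ∂[v_0,v_7] = [v_7] − [v_0].
The 9×12 boundary matrix has rank 8 and Smith normal form diag(1,1,1,1,1,1,1,1).

Reading off H_k = ker ∂_k / im ∂_{k+1}:

  H_0: rank C_0 − rank ∂_1 = 9 − 8 = 1, and the invariant factors of ∂_1 are all 1, so H_0 = Z.
  H_1: rank ker ∂_1 − rank ∂_2 = (12 − 8) − 0 = 4, and there is no ∂_2, so H_1 = Z^4.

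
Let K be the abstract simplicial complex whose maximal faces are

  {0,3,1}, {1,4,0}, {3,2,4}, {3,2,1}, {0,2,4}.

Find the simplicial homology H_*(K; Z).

Take the total order 0 < 1 < 2 < 3 < 4 on the vertex set. Then K (dimension 2) consists of the simplices:

  0-simplices (5): [0], [1], [2], [3], [4]
  1-simplices (10): [0,1], [0,2], [0,3], [0,4], [1,2], [1,3], [1,4], [2,3], [2,4], [3,4]
  2-simplices (5): [0,1,3], [0,1,4], [0,2,4], [1,2,3], [2,3,4]

so the chain groups are C_0 ≅ Z^5, C_1 ≅ Z^10, C_2 ≅ Z^5.

∂_1: C_1 → C_0 maps an edge to its endpoints' difference, ∂[p,q] = q − p.
The 5×10 boundary matrix has rank 4 and Smith normal form diag(1,1,1,1).

∂_2: C_2 → C_1 maps a triangle to the signed sum of its edges. For instance
  ∂[0,2,4] = [2,4] − [0,4] + [0,2],
  ∂[1,2,3] = [2,3] − [1,3] + [1,2].
This gives a 10×5 integer matrix of rank 5; reducing to Smith normal form yields diagonal entries (1,1,1,1,1).

Reading off H_k = ker ∂_k / im ∂_{k+1}:

  H_0: rank C_0 − rank ∂_1 = 5 − 4 = 1, and the invariant factors of ∂_1 are all 1, so H_0 ≅ Z.
  H_1: rank ker ∂_1 − rank ∂_2 = (10 − 4) − 5 = 1, and the invariant factors of ∂_2 are all 1, so H_1 ≅ Z.
  H_2: rank ker ∂_2 − rank ∂_3 = (5 − 5) − 0 = 0, and there is no ∂_3, so H_2 ≅ 0.

As a check, the Euler characteristic is 5 − 10 + 5 = 0, which agrees with 1 − 1 + 0 = 0.

H_0 ≅ Z,  H_1 ≅ Z,  H_2 = 0.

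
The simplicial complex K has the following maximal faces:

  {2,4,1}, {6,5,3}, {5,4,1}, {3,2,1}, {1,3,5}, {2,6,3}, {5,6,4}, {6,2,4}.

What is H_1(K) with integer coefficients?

H_1 = 0.

Take the total order 1 < 2 < 3 < 4 < 5 < 6 on the vertex set. Then K (dimension 2) consists of the simplices:

  0-simplices (6): [1], [2], [3], [4], [5], [6]
  1-simplices (12): [1,2], [1,3], [1,4], [1,5], [2,3], [2,4], [2,6], [3,5], [3,6], [4,5], [4,6], [5,6]
  2-simplices (8): [1,2,3], [1,2,4], [1,3,5], [1,4,5], [2,3,6], [2,4,6], [3,5,6], [4,5,6]

so the chain groups are C_0 ≅ Z^6, C_1 ≅ Z^12, C_2 ≅ Z^8.

Boundary ∂_1: C_1 → C_0 is given by ∂[p,q] = [q] − [p]. For instance
  ∂[2,6] = [6] − [2].
The resulting 6×12 matrix has rank 5, and its Smith normal form has invariant factors (1,1,1,1,1).

The boundary map ∂_2: C_2 → C_1 sends each 2-simplex [p,q,r] to [q,r] − [p,r] + [p,q]. For instance
  ∂[1,2,4] = [2,4] − [1,4] + [1,2],
  ∂[3,5,6] = [5,6] − [3,6] + [3,5].
This gives a 12×8 integer matrix of rank 7; reducing to Smith normal form yields diagonal entries (1,1,1,1,1,1,1).

Computing H_k = (kernel of ∂_k) / (image of ∂_{k+1}):

  H_1: rank ker ∂_1 − rank ∂_2 = (12 − 5) − 7 = 0, and the invariant factors of ∂_2 are all 1, so H_1 = 0.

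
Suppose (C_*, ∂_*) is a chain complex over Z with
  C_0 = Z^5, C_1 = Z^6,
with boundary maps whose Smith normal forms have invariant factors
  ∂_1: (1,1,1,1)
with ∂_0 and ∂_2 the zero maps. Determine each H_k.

H_0: b_0 = 5 − 0 − 4 = 1; torsion from ∂_1 factors > 1: none. So H_0 ≅ Z.
H_1: b_1 = 6 − 4 − 0 = 2; torsion from ∂_2 factors > 1: none. So H_1 ≅ Z^2.

H_0 ≅ Z,  H_1 ≅ Z^2.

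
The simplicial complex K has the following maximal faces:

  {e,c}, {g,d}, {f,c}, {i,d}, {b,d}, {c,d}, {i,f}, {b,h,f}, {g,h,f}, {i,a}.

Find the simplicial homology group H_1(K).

Take the total order a < b < c < d < e < f < g < h < i on the vertex set. Then K (dimension 2) consists of the simplices:

  0-simplices (9): a, b, c, d, e, f, g, h, i
  1-simplices (13): ai, bd, bf, bh, cd, ce, cf, dg, di, fg, fh, fi, gh
  2-simplices (2): bfh, fgh

giving chain groups C_0 ≅ Z^9, C_1 ≅ Z^13, C_2 ≅ Z^2.

∂_1: C_1 → C_0 maps an edge to its endpoints' difference, ∂[p,q] = q − p. For instance
  ∂ai = i − a.
The resulting 9×13 matrix has rank 8, and its Smith normal form has invariant factors (1,1,1,1,1,1,1,1).

∂_2: C_2 → C_1 acts by ∂[p,q,r] = [q,r] − [p,r] + [p,q]. For instance
  ∂bfh = fh − bh + bf,
  ∂fgh = gh − fh + fg.
The resulting 13×2 matrix has rank 2, and its Smith normal form has invariant factors (1,1).

Reading off H_k = ker ∂_k / im ∂_{k+1}:

  H_1: rank ker ∂_1 − rank ∂_2 = (13 − 8) − 2 = 3, and the invariant factors of ∂_2 are all 1, so H_1 ≅ Z^3.

H_1 ≅ Z^3.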